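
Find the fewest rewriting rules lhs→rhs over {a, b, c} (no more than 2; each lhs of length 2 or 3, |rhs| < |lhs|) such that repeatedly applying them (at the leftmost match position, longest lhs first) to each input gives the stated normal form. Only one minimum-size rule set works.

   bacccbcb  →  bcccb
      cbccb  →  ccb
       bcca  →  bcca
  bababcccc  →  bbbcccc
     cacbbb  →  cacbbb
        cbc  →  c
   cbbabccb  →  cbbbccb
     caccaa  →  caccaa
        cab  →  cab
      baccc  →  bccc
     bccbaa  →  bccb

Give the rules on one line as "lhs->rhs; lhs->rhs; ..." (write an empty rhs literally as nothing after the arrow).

  | bacccbcb => bcccbcb => bcccb
  | cbccb => ccb
  | bcca
  | bababcccc => bbabcccc => bbbcccc

ba->b; cbc->c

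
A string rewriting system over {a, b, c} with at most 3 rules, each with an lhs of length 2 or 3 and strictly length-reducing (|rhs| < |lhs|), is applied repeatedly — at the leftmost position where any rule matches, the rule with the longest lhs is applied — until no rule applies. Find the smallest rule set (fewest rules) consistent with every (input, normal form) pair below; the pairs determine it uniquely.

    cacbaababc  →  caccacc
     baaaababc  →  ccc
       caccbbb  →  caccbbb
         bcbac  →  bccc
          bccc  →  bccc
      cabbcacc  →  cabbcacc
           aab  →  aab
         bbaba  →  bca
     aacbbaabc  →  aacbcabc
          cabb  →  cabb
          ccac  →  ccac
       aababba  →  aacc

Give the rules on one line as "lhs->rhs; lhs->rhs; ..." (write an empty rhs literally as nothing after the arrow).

  | cacbaababc => caccababc => caccacc
  | baaaababc => caaababc => cbabc => ccc
  | caccbbb
  | bcbac => bccc

aaa->; ba->c; bab->c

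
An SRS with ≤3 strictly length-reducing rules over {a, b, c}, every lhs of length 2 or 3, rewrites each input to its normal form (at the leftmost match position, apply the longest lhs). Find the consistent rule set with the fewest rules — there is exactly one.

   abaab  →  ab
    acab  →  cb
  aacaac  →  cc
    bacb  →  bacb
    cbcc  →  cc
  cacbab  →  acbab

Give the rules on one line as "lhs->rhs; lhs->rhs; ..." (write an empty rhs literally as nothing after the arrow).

aa->c; bc->; ca->a

  | abaab => abcb => ab
  | acab => aab => cb
  | aacaac => ccaac => caac => aac => cc
  | bacb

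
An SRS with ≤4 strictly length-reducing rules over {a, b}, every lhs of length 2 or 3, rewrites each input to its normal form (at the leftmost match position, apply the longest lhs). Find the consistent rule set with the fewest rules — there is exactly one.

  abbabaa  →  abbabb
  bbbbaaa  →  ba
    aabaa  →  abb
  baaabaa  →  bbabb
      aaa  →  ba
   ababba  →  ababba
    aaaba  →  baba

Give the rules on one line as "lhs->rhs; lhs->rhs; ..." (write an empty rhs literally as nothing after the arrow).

aa->b; aab->ab; bbb->b

  | abbabaa => abbabb
  | bbbbaaa => bbaaa => bbba => ba
  | aabaa => abaa => abb
  | baaabaa => bbabaa => bbabb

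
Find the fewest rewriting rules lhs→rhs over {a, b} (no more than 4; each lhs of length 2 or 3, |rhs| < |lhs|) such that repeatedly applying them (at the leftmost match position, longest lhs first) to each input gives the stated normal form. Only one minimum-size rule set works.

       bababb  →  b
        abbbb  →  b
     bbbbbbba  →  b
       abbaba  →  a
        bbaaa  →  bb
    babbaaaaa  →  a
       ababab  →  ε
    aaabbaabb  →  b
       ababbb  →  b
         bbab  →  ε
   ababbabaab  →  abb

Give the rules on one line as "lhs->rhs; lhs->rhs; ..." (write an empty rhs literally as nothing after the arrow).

  | bababb => bbabb => bbbb => aab => b
  | abbbb => aaab => b
  | bbbbbbba => aabbbba => bbbba => aaba => ba => b
  | abbaba => abbba => aaaa => a

aa->; aaa->; ba->b; bbb->aa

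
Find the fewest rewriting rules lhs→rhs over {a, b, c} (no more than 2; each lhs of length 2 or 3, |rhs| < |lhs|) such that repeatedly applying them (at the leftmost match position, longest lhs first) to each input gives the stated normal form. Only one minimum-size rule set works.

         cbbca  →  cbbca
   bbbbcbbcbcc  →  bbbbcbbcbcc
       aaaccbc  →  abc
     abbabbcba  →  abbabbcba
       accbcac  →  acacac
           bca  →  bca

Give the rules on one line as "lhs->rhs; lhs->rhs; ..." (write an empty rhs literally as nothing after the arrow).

aac->a; ccb->ca

  | cbbca
  | bbbbcbbcbcc
  | aaaccbc => aacbc => abc
  | abbabbcba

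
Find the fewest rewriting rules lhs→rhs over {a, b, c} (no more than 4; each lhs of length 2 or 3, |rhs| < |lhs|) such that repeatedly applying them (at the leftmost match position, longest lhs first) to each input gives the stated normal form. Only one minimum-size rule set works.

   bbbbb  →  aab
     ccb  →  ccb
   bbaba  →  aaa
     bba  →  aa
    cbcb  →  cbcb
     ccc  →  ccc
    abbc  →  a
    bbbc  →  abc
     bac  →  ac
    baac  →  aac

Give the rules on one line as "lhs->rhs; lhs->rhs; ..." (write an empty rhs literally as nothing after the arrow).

  | bbbbb => abbb => aab
  | ccb
  | bbaba => aaba => aaa
  | bba => aa

ba->a; bb->a; bbc->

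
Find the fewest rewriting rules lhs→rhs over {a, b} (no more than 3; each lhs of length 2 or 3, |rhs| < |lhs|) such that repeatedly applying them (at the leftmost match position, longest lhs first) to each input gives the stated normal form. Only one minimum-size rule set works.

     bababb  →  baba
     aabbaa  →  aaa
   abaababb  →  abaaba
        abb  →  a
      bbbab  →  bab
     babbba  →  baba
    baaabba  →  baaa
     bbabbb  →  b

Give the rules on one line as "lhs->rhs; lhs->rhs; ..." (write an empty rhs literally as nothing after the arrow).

  | bababb => baba
  | aabbaa => aaa
  | abaababb => abaaba
  | abb => a

bb->; bba->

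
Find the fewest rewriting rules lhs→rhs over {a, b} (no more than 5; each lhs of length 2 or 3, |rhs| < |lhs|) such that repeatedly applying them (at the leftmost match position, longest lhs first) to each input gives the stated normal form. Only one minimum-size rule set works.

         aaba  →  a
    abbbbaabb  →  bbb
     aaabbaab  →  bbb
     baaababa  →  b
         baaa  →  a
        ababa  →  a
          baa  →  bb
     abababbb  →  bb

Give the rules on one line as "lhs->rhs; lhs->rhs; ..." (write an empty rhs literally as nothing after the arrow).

  | aaba => bba => ab => a
  | abbbbaabb => bbaabb => ababb => aabb => bbb
  | aaabbaab => babbaab => baab => bbb
  | baaababa => bbababa => abbaba => aba => aa => b

aa->b; ab->a; abb->; bba->ab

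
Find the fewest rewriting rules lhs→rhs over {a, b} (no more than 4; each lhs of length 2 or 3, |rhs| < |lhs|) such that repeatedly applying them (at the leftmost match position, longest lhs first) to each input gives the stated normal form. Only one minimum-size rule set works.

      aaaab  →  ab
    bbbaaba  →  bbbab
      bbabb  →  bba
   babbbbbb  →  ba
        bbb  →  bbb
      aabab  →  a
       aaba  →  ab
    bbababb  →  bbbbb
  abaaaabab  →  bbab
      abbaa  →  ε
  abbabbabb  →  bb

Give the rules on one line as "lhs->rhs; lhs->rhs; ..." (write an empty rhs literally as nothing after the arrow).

aaa->; aba->b; abb->a

  | aaaab => ab
  | bbbaaba => bbbab
  | bbabb => bba
  | babbbbbb => babbbb => babb => ba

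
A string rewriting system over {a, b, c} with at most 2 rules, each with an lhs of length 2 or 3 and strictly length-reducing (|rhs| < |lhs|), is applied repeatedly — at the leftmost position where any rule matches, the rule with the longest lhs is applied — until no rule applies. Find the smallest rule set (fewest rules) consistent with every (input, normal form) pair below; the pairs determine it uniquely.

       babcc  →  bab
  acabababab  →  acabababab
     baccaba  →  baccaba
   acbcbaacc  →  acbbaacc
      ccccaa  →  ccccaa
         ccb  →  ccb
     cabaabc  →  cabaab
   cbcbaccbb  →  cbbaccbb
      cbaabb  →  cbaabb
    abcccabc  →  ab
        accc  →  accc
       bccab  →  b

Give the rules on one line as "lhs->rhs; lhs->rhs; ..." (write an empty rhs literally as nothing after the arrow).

bc->b; bca->

  | babcc => babc => bab
  | acabababab
  | baccaba
  | acbcbaacc => acbbaacc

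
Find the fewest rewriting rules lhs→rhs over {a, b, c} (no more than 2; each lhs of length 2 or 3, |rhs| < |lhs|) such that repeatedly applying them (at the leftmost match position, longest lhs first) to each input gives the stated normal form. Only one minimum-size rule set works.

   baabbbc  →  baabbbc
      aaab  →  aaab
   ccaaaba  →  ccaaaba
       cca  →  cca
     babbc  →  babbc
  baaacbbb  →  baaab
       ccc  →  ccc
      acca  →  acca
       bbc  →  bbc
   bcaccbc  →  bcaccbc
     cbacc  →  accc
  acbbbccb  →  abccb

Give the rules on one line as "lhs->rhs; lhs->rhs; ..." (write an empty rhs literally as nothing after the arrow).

cba->ac; cbb->

  | baabbbc
  | aaab
  | ccaaaba
  | cca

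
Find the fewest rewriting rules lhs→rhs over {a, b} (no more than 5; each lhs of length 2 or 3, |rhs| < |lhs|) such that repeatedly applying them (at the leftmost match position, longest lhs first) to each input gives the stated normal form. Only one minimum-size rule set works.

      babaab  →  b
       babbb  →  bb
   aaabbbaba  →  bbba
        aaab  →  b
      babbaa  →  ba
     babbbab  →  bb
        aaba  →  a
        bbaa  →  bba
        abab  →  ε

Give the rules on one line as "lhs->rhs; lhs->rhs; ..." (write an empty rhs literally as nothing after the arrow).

aa->a; aaa->; ab->; abb->

  | babaab => baab => bab => b
  | babbb => bb
  | aaabbbaba => bbbaba => bbba
  | aaab => b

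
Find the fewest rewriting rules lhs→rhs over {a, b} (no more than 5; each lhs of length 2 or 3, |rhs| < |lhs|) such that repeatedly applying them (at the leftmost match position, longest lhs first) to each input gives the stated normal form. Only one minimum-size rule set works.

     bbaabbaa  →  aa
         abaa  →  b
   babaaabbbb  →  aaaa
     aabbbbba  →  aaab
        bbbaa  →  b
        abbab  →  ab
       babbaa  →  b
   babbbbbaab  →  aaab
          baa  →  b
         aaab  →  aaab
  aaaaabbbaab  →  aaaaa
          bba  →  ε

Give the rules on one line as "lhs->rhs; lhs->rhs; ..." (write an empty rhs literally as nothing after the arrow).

  | bbaabbaa => abbaa => aa
  | abaa => ba => b
  | babaaabbbb => bbaaabbbb => aabbbb => aaabb => aaaa
  | aabbbbba => aaabbba => aaaaba => aaab

aba->b; ba->b; bb->a; bba->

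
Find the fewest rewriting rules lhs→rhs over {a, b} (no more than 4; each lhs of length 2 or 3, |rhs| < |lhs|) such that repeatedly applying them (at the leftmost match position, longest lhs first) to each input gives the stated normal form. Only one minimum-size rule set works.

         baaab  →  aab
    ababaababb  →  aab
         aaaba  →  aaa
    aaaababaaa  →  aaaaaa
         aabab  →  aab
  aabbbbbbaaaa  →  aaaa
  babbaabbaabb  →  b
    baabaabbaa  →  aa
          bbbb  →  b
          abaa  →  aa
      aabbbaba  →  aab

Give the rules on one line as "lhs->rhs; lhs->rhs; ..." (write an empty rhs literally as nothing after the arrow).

ba->; bb->b; bba->b

  | baaab => aab
  | ababaababb => abaababb => aababb => aabb => aab
  | aaaba => aaa
  | aaaababaaa => aaaabaaa => aaaaaa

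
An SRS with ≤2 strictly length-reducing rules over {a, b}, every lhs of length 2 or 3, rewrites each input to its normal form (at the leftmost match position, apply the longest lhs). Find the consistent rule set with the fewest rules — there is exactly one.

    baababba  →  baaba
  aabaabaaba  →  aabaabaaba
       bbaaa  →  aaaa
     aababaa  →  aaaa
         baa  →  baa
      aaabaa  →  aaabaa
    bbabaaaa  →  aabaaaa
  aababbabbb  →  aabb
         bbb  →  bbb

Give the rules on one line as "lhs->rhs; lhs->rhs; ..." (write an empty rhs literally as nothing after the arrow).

  | baababba => baaba
  | aabaabaaba
  | bbaaa => aaaa
  | aababaa => aaaa

bab->; bba->aa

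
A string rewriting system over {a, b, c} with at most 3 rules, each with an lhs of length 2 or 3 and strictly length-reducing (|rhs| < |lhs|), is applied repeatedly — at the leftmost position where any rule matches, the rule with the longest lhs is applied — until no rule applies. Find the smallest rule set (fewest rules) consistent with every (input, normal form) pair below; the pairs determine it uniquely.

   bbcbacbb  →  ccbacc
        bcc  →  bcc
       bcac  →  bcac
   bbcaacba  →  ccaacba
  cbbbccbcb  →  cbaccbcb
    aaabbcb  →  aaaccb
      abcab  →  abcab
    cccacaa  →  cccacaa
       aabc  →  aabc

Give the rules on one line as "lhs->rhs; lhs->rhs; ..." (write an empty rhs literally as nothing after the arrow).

bb->c; bbb->ba

  | bbcbacbb => ccbacbb => ccbacc
  | bcc
  | bcac
  | bbcaacba => ccaacba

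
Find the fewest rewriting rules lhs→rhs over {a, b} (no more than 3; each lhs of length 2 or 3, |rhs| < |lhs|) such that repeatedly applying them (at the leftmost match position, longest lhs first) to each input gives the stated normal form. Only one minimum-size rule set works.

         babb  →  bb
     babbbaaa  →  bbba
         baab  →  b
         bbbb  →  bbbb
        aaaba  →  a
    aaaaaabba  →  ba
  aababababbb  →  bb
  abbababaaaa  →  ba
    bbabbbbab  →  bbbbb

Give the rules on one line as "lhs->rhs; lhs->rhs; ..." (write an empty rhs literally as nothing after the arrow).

  | babb => bb
  | babbbaaa => bbbaaa => bbbaa => bbba
  | baab => bab => b
  | bbbb

aa->a; ab->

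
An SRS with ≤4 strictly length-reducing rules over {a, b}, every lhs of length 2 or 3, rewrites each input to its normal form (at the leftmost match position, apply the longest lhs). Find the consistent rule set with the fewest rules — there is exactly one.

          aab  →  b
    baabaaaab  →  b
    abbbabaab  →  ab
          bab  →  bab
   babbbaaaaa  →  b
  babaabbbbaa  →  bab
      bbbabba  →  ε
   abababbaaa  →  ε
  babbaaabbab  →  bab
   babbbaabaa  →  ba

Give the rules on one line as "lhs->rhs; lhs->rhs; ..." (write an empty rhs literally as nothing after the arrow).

aa->; aaa->ba; bb->a; bbb->b

  | aab => b
  | baabaaaab => bbaaaab => aaaaab => baaab => bbab => aab => b
  | abbbabaab => ababaab => ababb => abaa => ab
  | bab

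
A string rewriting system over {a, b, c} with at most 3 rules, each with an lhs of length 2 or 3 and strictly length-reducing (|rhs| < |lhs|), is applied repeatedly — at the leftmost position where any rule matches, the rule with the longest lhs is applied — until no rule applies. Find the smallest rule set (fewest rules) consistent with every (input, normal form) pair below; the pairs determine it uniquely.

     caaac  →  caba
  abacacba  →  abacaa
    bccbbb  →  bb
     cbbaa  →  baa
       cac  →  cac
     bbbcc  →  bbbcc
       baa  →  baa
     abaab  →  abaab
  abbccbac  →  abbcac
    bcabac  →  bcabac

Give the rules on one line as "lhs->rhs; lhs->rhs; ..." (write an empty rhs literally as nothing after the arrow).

  | caaac => caba
  | abacacba => abacaa
  | bccbbb => bcbb => bb
  | cbbaa => baa

aac->ba; cb->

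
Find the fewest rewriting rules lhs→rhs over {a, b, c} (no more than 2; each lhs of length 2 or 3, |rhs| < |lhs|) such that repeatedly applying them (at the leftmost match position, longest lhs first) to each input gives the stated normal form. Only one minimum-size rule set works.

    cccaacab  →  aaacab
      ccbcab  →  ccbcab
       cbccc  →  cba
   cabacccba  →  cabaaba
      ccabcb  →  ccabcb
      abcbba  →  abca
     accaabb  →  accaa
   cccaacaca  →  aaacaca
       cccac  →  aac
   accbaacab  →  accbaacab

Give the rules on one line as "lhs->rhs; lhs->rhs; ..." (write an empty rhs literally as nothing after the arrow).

  | cccaacab => aaacab
  | ccbcab
  | cbccc => cba
  | cabacccba => cabaaba

bb->; ccc->a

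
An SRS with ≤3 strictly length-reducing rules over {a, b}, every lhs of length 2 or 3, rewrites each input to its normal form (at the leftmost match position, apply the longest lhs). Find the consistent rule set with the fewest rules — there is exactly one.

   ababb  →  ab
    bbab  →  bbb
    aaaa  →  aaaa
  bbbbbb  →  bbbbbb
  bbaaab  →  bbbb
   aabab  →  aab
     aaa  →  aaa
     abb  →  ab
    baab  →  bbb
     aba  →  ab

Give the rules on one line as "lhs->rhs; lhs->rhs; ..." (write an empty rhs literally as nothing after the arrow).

  | ababb => abbb => abb => ab
  | bbab => bbb
  | aaaa
  | bbbbbb

abb->ab; ba->b; baa->bb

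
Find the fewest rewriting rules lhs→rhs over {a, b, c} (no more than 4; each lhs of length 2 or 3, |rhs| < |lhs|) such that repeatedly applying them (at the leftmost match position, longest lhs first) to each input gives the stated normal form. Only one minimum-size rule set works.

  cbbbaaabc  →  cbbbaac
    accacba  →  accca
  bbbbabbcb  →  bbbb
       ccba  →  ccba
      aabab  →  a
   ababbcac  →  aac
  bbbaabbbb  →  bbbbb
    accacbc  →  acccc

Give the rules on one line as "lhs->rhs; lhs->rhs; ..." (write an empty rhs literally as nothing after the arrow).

ab->; acb->c; bc->a

  | cbbbaaabc => cbbbaac
  | accacba => accca
  | bbbbabbcb => bbbbbcb => bbbbab => bbbb
  | ccba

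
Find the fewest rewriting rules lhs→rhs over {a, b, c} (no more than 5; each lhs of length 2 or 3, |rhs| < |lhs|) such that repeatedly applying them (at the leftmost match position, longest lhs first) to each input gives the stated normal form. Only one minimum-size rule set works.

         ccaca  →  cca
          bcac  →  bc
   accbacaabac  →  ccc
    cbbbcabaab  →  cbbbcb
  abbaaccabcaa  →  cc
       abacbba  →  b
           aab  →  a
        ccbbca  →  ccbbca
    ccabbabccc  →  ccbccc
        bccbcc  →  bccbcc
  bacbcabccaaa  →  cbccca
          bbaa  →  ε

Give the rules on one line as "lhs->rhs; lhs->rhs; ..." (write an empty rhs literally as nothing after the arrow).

ab->; ac->; ba->; caa->c

  | ccaca => cca
  | bcac => bc
  | accbacaabac => cbacaabac => ccaabac => ccbac => ccc
  | cbbbcabaab => cbbbcaab => cbbbcb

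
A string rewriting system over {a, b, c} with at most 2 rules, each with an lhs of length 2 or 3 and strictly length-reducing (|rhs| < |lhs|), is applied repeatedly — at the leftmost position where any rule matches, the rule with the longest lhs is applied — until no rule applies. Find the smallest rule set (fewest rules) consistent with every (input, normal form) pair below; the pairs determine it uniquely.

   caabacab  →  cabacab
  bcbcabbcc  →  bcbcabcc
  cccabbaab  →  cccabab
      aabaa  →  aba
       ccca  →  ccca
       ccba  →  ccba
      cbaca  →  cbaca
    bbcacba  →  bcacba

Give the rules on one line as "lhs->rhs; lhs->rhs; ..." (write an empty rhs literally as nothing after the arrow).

  | caabacab => cabacab
  | bcbcabbcc => bcbcabcc
  | cccabbaab => cccabaab => cccabab
  | aabaa => abaa => aba

aa->a; bb->b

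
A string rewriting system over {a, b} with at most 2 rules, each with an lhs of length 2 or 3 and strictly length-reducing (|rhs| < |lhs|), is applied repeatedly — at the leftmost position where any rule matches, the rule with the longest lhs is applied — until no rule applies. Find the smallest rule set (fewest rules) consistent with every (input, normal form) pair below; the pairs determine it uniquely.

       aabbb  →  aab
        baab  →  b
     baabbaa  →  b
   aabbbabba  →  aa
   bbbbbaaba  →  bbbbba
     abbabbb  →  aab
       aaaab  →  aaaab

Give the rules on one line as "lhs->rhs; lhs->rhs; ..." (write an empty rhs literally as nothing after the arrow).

abb->a; baa->

  | aabbb => aab
  | baab => b
  | baabbaa => bbaa => b
  | aabbbabba => aababba => aabaa => aa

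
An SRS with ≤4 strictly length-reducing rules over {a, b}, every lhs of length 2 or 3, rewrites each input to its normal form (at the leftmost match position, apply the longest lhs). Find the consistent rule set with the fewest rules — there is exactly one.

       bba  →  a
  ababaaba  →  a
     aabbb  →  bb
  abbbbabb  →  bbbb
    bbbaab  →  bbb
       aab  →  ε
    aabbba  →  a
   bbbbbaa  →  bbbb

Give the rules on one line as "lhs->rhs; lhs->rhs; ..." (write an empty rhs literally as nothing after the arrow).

  | bba => ba => a
  | ababaaba => bbbaaba => bbba => bba => ba => a
  | aabbb => bb
  | abbbbabb => abbbabb => abbabb => ababb => bbbb

aab->; aba->bb; ba->a; baa->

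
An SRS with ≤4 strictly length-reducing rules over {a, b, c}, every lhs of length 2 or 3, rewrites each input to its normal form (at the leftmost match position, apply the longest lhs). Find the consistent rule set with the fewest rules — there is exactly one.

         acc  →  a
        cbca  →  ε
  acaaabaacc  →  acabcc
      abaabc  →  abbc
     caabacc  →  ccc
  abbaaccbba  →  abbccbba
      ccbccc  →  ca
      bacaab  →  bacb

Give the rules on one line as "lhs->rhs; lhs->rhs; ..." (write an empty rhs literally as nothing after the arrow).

aa->; acc->a; cba->c; cbc->a

  | acc => a
  | cbca => aa => ε
  | acaaabaacc => acabaacc => acabcc
  | abaabc => abbc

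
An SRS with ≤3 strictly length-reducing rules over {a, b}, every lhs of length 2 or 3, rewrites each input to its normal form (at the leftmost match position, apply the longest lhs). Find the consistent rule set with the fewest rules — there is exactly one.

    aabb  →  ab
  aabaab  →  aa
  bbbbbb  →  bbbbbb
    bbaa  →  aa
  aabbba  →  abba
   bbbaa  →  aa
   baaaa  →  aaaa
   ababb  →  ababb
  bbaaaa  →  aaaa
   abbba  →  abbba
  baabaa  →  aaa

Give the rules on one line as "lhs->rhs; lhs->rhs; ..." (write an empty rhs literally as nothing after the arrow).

  | aabb => ab
  | aabaab => aaab => aa
  | bbbbbb
  | bbaa => baa => aa

aab->a; baa->aa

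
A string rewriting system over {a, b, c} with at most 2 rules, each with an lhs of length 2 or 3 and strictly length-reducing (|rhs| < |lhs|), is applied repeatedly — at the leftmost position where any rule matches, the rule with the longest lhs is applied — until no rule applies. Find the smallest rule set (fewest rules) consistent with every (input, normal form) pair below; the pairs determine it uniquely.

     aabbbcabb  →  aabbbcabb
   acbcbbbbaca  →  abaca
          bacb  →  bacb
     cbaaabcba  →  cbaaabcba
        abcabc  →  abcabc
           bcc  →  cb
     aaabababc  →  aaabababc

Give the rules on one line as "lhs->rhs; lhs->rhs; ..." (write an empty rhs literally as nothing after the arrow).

bcc->cb; cbb->

  | aabbbcabb
  | acbcbbbbaca => acbbbaca => abaca
  | bacb
  | cbaaabcba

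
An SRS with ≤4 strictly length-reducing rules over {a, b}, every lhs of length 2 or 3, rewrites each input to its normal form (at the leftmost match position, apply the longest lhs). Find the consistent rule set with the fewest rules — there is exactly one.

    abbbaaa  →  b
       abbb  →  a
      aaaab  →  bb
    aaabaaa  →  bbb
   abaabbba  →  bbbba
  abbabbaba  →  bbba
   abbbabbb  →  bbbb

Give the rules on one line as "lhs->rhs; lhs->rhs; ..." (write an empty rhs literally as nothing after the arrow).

aa->b; aaa->aa; ab->a; bab->b

  | abbbaaa => abbaaa => abaaa => aaaa => aaa => aa => b
  | abbb => abb => ab => a
  | aaaab => aaab => aab => bb
  | aaabaaa => aabaaa => bbaaa => bbaa => bbb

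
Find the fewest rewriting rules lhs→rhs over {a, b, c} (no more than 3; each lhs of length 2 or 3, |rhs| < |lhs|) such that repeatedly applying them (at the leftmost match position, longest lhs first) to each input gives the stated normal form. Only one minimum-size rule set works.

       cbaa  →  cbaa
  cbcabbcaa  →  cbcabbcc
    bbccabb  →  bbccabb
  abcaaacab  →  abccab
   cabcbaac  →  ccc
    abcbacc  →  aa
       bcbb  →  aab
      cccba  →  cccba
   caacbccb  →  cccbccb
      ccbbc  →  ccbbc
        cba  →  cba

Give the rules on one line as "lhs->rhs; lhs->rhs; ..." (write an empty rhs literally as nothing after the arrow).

ac->; bcb->aa; caa->cc

  | cbaa
  | cbcabbcaa => cbcabbcc
  | bbccabb
  | abcaaacab => abccacab => abccab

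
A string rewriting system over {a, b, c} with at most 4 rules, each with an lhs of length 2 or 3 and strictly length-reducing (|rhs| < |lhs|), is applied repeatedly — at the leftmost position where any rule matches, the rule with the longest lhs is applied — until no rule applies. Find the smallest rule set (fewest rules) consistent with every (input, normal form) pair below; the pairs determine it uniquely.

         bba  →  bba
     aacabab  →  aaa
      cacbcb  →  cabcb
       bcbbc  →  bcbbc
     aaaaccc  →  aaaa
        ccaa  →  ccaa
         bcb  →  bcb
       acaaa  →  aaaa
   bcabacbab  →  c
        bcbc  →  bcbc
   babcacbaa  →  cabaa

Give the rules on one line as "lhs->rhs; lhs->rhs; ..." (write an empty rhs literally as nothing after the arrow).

  | bba
  | aacabab => aaabab => aaa
  | cacbcb => cabcb
  | bcbbc

ac->a; bab->; bca->cb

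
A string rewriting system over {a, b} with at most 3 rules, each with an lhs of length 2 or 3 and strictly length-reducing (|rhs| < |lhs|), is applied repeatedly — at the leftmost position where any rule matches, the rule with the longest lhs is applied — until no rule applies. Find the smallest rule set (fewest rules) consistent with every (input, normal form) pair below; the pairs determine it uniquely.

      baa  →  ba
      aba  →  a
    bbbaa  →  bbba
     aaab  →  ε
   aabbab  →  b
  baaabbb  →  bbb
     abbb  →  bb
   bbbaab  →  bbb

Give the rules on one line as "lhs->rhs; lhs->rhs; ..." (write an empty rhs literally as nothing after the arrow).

  | baa => ba
  | aba => a
  | bbbaa => bbba
  | aaab => aab => ab => ε

aa->a; ab->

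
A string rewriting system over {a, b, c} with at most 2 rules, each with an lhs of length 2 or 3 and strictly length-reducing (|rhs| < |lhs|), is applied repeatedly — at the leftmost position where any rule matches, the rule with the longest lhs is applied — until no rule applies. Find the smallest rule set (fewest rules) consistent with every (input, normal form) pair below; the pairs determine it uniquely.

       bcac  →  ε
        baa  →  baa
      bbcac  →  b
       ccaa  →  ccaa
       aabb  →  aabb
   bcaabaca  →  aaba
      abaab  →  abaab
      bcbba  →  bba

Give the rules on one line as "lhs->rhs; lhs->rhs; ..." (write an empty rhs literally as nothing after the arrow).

  | bcac => ac => ε
  | baa
  | bbcac => bac => b
  | ccaa

ac->; bc->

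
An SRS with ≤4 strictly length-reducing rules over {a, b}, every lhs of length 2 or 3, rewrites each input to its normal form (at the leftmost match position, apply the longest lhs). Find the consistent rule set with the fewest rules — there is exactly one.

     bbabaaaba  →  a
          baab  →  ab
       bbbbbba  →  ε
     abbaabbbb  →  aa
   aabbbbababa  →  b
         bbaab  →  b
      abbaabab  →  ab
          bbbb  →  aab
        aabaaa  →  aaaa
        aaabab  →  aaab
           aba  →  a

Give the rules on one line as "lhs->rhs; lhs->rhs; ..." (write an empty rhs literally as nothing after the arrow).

abb->b; ba->; bbb->aa

  | bbabaaaba => bbaaaba => baaba => aba => a
  | baab => ab
  | bbbbbba => aabbba => abba => ba => ε
  | abbaabbbb => baabbbb => abbbb => bbb => aa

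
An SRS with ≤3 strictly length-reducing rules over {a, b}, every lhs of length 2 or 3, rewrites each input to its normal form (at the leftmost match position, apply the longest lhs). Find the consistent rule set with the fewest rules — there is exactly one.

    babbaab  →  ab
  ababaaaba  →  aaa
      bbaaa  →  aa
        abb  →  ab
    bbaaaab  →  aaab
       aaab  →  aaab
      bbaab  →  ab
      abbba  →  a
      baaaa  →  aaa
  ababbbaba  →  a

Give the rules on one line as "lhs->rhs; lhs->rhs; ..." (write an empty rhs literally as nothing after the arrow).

  | babbaab => bbaab => baab => ab
  | ababaaaba => abaaaba => aaaba => aaa
  | bbaaa => baaa => aa
  | abb => ab

ba->; bb->b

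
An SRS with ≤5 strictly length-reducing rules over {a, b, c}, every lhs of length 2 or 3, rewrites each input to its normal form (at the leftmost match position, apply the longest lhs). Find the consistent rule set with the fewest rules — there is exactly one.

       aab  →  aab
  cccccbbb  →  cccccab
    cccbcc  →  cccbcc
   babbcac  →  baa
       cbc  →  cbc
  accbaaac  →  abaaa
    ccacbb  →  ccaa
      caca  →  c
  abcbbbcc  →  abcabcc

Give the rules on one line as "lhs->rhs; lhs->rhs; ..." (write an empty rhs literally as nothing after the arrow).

ac->a; aca->; bb->a; bbc->

  | aab
  | cccccbbb => cccccab
  | cccbcc
  | babbcac => baac => baa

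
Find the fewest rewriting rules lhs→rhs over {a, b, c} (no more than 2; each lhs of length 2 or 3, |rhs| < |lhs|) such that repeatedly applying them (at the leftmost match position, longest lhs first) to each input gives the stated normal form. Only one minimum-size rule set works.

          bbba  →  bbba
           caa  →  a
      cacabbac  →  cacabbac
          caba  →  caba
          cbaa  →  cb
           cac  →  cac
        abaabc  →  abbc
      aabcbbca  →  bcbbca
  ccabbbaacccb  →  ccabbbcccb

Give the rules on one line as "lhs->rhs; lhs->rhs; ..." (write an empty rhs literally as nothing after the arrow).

  | bbba
  | caa => a
  | cacabbac
  | caba

aa->; caa->a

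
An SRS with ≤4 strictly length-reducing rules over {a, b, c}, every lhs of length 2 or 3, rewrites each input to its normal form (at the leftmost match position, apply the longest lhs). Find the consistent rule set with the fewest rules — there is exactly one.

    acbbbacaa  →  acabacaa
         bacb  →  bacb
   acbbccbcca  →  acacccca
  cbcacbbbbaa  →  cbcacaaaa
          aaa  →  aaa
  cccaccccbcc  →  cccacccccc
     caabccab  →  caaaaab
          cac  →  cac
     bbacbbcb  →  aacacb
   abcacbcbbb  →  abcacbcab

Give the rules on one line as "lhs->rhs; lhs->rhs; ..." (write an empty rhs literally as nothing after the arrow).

  | acbbbacaa => acabacaa
  | bacb
  | acbbccbcca => acaccbcca => acacccca
  | cbcacbbbbaa => cbcacabbaa => cbcacaaaa

bb->a; bcc->aa; ccb->cc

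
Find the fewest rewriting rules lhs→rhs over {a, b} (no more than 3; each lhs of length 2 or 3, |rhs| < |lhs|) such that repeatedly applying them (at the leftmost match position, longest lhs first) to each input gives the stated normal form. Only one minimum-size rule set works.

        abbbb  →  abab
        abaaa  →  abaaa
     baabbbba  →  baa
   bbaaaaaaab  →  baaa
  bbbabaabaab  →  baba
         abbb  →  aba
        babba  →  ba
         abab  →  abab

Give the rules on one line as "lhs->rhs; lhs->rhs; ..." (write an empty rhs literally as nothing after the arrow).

  | abbbb => abab
  | abaaa
  | baabbbba => bbabbba => bbba => baa
  | bbaaaaaaab => aaaaaab => aaaaba => aabaa => baaa

aab->ba; bba->; bbb->ba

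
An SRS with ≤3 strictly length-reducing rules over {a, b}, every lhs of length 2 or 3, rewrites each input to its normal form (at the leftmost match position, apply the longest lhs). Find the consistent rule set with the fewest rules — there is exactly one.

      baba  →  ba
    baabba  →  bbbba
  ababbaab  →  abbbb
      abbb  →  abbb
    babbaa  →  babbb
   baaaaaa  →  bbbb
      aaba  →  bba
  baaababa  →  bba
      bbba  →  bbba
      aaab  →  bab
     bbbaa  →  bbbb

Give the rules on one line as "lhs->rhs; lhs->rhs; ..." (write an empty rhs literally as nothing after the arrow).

aa->b; aba->a

  | baba => ba
  | baabba => bbbba
  | ababbaab => abbaab => abbbb
  | abbb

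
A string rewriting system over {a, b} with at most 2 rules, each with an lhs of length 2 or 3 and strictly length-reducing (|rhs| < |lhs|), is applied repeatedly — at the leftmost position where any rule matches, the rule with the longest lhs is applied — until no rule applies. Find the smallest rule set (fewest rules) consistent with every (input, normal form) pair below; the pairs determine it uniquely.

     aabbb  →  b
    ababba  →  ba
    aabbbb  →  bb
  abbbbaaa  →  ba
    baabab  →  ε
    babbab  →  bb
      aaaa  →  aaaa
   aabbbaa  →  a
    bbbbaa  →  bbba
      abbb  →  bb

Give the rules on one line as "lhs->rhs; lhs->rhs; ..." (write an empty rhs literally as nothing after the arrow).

  | aabbb => abb => b
  | ababba => abba => ba
  | aabbbb => abbb => bb
  | abbbbaaa => bbbaaa => bbaa => ba

ab->; baa->a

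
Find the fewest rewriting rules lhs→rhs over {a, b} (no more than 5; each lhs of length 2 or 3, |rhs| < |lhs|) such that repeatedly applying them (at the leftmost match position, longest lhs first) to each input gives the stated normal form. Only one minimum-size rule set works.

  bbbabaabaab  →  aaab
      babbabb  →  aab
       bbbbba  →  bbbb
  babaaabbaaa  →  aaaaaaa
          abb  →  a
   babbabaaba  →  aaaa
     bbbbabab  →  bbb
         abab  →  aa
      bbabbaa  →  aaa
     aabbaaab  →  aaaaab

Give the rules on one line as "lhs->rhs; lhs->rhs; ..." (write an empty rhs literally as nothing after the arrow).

  | bbbabaabaab => bbaaabaab => babaab => aaab
  | babbabb => ababb => aab
  | bbbbba => bbbb
  | babaaabbaaa => aaaabbaaa => aaaaaaa

abb->a; ba->; baa->; bab->a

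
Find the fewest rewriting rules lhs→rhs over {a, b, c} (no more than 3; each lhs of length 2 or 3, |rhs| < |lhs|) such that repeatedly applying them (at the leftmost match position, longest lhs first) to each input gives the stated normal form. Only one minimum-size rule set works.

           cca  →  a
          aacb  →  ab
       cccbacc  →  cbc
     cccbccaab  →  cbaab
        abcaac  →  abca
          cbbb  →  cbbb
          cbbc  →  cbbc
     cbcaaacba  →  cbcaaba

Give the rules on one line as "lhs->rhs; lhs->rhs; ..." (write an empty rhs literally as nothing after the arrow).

  | cca => a
  | aacb => ab
  | cccbacc => cbacc => cbc
  | cccbccaab => cbccaab => cbaab

ac->; cc->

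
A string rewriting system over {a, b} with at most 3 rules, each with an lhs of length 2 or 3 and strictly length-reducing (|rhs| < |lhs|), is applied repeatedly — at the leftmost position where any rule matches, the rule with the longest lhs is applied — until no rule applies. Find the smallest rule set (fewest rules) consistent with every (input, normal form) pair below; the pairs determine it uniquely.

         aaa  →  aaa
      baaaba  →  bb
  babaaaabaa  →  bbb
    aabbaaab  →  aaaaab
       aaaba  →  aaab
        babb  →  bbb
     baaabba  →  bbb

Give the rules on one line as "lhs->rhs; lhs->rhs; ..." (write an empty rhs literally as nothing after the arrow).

abb->a; ba->b

  | aaa
  | baaaba => baaba => baba => bba => bb
  | babaaaabaa => bbaaaabaa => bbaaabaa => bbaabaa => bbabaa => bbbaa => bbba => bbb
  | aabbaaab => aaaaab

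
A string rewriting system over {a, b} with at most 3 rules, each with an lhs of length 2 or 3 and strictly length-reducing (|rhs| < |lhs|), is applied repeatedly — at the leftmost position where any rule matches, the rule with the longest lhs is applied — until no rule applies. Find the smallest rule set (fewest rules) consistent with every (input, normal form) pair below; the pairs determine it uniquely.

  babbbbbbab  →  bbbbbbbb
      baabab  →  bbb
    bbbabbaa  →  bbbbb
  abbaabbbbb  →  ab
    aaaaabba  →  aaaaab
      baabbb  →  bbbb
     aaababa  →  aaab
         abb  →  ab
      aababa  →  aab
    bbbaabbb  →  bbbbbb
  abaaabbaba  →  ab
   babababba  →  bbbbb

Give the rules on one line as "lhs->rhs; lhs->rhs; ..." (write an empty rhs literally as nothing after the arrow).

abb->ab; ba->b

  | babbbbbbab => bbbbbbbab => bbbbbbbb
  | baabab => babab => bbab => bbb
  | bbbabbaa => bbbbbaa => bbbbba => bbbbb
  | abbaabbbbb => abaabbbbb => ababbbbb => abbbbbb => abbbbb => abbbb => abbb => abb => ab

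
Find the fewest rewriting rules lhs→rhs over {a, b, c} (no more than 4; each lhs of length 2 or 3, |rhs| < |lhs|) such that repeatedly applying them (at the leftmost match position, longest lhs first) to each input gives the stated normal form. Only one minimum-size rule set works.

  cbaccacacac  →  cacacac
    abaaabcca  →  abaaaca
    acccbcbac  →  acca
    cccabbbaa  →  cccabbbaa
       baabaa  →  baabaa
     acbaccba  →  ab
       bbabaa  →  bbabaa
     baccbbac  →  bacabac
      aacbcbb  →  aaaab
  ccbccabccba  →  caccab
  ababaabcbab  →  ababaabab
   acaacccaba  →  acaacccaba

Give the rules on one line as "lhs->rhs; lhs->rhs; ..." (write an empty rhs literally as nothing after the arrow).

  | cbaccacacac => bccacacac => cacacac
  | abaaabcca => abaaaca
  | acccbcbac => accacbac => accabc => acca
  | cccabbbaa

bc->; cb->a; cba->b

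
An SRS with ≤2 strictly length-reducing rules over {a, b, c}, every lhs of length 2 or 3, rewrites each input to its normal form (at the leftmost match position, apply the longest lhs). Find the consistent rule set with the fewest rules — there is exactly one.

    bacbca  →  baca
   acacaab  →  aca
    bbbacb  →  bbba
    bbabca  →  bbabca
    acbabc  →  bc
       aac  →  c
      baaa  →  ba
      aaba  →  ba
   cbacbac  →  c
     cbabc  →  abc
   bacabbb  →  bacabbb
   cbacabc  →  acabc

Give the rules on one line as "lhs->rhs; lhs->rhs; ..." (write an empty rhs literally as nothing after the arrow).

aa->; cb->

  | bacbca => baca
  | acacaab => acacb => aca
  | bbbacb => bbba
  | bbabca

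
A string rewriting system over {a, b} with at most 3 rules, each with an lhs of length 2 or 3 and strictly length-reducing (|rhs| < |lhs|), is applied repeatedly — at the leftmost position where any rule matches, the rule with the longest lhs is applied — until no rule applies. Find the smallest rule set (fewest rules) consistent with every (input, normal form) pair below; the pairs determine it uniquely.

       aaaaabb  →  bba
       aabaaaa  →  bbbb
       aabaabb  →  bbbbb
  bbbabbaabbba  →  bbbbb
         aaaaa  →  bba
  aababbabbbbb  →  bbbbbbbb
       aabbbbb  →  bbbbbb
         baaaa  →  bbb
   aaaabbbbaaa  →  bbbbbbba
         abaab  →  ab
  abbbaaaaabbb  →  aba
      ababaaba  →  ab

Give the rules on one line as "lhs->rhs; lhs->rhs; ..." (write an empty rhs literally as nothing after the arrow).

aa->b; abb->ab; bab->ba

  | aaaaabb => baaabb => bbabb => bbab => bba
  | aabaaaa => bbaaaa => bbbaa => bbbb
  | aabaabb => bbaabb => bbbbb
  | bbbabbaabbba => bbbabaabbba => bbbaaabbba => bbbbabbba => bbbbabba => bbbbaba => bbbbaa => bbbbb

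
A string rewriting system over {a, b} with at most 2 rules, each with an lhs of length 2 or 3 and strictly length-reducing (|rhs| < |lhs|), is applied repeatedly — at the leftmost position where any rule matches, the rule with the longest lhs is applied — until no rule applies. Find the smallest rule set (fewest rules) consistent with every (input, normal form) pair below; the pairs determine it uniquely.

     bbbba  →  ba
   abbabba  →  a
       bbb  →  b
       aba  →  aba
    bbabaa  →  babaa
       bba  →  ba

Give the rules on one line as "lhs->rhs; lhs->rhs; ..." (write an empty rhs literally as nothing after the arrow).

  | bbbba => bbba => bba => ba
  | abbabba => abba => a
  | bbb => bb => b
  | aba

abb->; bb->b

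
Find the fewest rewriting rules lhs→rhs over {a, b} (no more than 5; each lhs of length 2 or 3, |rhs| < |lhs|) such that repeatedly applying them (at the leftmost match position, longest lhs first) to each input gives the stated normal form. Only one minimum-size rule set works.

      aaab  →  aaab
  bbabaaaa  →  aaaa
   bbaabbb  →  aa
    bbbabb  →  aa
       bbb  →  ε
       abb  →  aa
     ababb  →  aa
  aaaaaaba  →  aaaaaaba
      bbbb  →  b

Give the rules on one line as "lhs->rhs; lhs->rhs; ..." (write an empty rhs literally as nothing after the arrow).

  | aaab
  | bbabaaaa => abaaaa => aaaa
  | bbaabbb => aabbb => aa
  | bbbabb => abb => aa

baa->a; bb->a; bba->a; bbb->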